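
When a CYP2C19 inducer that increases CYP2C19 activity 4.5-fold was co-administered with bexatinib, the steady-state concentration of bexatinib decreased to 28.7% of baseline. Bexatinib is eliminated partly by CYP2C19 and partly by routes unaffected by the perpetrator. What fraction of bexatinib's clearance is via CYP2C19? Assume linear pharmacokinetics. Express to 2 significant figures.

0.71

Let fm be the CYP2C19 fraction. New clearance relative to baseline = fm × 4.5 + (1 − fm).
Steady-state concentration ratio = 1 / (new CL fraction), so new CL fraction = 1 / 0.287 = 3.484.
fm × 4.5 + 1 − fm = 3.484  ⇒  fm × (4.5 − 1) = 2.484  ⇒  fm = 0.71.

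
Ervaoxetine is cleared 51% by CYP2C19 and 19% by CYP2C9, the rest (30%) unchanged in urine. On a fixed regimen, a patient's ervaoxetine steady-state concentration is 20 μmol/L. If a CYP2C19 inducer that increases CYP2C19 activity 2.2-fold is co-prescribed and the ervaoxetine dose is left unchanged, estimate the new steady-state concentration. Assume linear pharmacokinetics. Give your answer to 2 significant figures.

The CYP2C19 pathway (51% of clearance) increases to 2.2× activity: 0.51 × 2.2 = 1.122.
CYP2C9 (19%) and the residual 30% are unaffected.
CL_new/CL_old = 1.122 + 0.19 + 0.3 = 1.612.
New steady-state concentration = baseline ÷ relative clearance = 20 / 1.612 = 12 μmol/L.

12 μmol/L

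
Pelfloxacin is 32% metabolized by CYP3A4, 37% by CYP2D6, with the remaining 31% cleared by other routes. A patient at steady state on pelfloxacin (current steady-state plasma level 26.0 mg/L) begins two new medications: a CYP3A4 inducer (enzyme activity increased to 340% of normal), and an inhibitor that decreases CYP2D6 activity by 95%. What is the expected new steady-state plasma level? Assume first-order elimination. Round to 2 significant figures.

18 mg/L

The CYP3A4 pathway (32% of clearance) increases to 3.4× activity: 0.32 × 3.4 = 1.088.
The CYP2D6 pathway (37% of clearance) drops to 0.05× activity: 0.37 × 0.05 = 0.0185.
Non-CYP routes (31%) are unchanged.
New clearance relative to baseline: 1.088 + 0.0185 + 0.31 = 1.4165.
Dividing the baseline by the relative clearance: 26.0 / 1.4165 = 18 mg/L.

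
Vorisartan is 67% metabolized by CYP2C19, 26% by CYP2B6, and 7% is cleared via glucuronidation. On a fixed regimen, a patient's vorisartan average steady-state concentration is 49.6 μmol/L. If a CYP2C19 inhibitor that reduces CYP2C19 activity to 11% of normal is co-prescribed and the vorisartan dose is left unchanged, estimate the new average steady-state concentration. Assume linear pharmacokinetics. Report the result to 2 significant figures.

The CYP2C19 pathway (67% of clearance) drops to 0.11× activity: 0.67 × 0.11 = 0.0737.
CYP2B6 (26%) and the residual 7% are unaffected.
New clearance relative to baseline: 0.0737 + 0.26 + 0.07 = 0.4037.
Average steady-state concentration ∝ 1/CL, so new value = 49.6 / 0.4037 = 1.2 × 10² μmol/L.

1.2 × 10² μmol/L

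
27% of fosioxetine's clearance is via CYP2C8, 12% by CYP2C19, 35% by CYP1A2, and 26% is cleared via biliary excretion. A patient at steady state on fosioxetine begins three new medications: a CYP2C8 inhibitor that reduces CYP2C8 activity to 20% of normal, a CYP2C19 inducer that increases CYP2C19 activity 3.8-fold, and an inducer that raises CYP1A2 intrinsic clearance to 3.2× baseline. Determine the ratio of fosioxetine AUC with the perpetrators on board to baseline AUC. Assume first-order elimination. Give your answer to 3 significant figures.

0.529

CYP2C8: 0.27 × 0.2 = 0.054
CYP2C19: 0.12 × 3.8 = 0.456
CYP1A2: 0.35 × 3.2 = 1.12
Other: 0.26 (unchanged)
Relative clearance = 0.054 + 0.456 + 1.12 + 0.26 = 1.89.
AUC ∝ 1/CL: fold-change = 1 / 1.89 = 0.529.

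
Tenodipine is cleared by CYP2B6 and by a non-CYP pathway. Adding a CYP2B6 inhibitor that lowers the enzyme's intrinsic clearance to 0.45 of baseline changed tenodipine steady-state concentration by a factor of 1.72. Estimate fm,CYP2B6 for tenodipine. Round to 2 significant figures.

Write x for the fraction cleared via CYP2B6. The observed steady-state concentration change means clearance fell to 1/1.72 = 0.5814 of baseline.
Setting x·0.45 + (1 − x) = 0.5814 and solving: x = (0.5814 − 1)/(0.45 − 1) = 0.76.

0.76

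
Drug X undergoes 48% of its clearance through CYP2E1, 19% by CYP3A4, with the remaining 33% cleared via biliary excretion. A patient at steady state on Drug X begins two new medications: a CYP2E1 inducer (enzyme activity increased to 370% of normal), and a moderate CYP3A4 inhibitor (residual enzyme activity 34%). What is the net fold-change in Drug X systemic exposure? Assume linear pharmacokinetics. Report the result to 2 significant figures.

0.46

The CYP2E1 pathway (48% of clearance) is boosted to 3.7× activity: 0.48 × 3.7 = 1.776.
The CYP3A4 pathway (19% of clearance) drops to 0.34× activity: 0.19 × 0.34 = 0.0646.
Non-CYP routes (33%) are unchanged.
Relative clearance = 1.776 + 0.0646 + 0.33 = 2.1706.
Systemic exposure ∝ 1/CL: fold-change = 1 / 2.1706 = 0.46.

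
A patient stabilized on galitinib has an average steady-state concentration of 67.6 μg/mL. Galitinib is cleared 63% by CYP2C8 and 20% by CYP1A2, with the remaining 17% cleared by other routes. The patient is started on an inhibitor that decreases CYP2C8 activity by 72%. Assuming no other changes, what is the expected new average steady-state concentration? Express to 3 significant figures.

The CYP2C8 pathway (63% of clearance) is reduced to 0.28× activity: 0.63 × 0.28 = 0.1764.
CYP1A2 (20%) and the residual 17% are unaffected.
New clearance relative to baseline: 0.1764 + 0.2 + 0.17 = 0.5464.
With dosing unchanged, average steady-state concentration scales as 1/CL: 67.6 / 0.5464 = 124 μg/mL.

124 μg/mL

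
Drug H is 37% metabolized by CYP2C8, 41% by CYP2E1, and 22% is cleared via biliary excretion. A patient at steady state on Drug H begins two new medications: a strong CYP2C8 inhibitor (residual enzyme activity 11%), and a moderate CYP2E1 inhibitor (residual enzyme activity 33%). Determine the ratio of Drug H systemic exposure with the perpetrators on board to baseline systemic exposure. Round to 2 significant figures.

The CYP2C8 pathway (37% of clearance) falls to 0.11× activity: 0.37 × 0.11 = 0.0407.
The CYP2E1 pathway (41% of clearance) falls to 0.33× activity: 0.41 × 0.33 = 0.1353.
The remaining 22% of clearance is unaffected.
CL_new/CL_old = 0.0407 + 0.1353 + 0.22 = 0.396.
Systemic exposure ∝ 1/CL: fold-change = 1 / 0.396 = 2.5.

2.5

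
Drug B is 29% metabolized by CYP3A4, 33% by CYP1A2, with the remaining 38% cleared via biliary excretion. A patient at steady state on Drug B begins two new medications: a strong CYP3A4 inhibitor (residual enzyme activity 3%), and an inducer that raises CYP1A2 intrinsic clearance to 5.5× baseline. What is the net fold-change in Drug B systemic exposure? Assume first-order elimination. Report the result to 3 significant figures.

0.454

CYP3A4: 0.29 × 0.03 = 0.0087
CYP1A2: 0.33 × 5.5 = 1.815
Other: 0.38 (unchanged)
CL_new/CL_old = 0.0087 + 1.815 + 0.38 = 2.2037.
Systemic exposure ∝ 1/CL: fold-change = 1 / 2.2037 = 0.454.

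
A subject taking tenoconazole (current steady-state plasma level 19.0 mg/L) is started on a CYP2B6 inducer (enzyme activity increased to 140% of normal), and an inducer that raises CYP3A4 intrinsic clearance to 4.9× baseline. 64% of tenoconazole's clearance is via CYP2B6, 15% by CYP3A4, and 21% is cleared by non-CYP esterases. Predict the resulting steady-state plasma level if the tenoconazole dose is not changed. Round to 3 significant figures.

CYP2B6: 0.64 × 1.4 = 0.896
CYP3A4: 0.15 × 4.9 = 0.735
Other: 0.21 (unchanged)
CL_new/CL_old = 0.896 + 0.735 + 0.21 = 1.841.
Steady-state plasma level ∝ 1/CL: new value = 19.0 / 1.841 = 10.3 mg/L.

10.3 mg/L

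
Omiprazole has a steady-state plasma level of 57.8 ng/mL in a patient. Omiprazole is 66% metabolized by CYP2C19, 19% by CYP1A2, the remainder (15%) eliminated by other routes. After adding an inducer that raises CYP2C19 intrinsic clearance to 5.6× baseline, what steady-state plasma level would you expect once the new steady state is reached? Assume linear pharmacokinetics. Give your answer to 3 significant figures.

14.3 ng/mL

The CYP2C19 pathway (66% of clearance) increases to 5.6× activity: 0.66 × 5.6 = 3.696.
CYP1A2 (19%) and the residual 15% are unaffected.
New clearance relative to baseline: 3.696 + 0.19 + 0.15 = 4.036.
With dosing unchanged, steady-state plasma level scales as 1/CL: 57.8 / 4.036 = 14.3 ng/mL.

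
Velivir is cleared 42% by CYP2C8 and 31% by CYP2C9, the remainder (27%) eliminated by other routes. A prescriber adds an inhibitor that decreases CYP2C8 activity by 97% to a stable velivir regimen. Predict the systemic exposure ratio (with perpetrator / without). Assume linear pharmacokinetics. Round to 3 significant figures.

1.69

The CYP2C8 pathway (42% of clearance) drops to 0.03× activity: 0.42 × 0.03 = 0.0126.
CYP2C9 (31%) and the residual 27% are unaffected.
New clearance relative to baseline: 0.0126 + 0.31 + 0.27 = 0.5926.
Systemic exposure ratio = CL_old/CL_new = 1 / 0.5926 = 1.69.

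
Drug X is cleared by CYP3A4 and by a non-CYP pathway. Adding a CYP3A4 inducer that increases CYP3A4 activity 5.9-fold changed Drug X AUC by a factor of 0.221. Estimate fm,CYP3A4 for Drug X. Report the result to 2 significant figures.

0.72

CL'/CL = 1 / 0.221 = 4.525
5.9·fm + (1 − fm) = 4.525
fm = (4.525 − 1) / (5.9 − 1) = 0.72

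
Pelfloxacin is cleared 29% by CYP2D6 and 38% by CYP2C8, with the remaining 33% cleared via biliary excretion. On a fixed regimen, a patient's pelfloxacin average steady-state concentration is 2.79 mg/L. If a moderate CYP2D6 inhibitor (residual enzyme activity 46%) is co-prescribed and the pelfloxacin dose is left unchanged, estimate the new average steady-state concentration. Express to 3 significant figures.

3.31 mg/L

CYP2D6: 0.29 × 0.46 = 0.1334
CYP2C8: 0.38 (unchanged)
Other: 0.33 (unchanged)
New clearance relative to baseline: 0.1334 + 0.38 + 0.33 = 0.8434.
Average steady-state concentration ∝ 1/CL, so new value = 2.79 / 0.8434 = 3.31 mg/L.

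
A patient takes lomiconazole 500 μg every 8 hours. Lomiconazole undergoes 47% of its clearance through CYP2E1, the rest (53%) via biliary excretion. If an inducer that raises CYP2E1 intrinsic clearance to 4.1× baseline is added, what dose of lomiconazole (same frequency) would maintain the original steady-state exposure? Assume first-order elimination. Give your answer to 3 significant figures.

1.23 × 10³ μg

CYP2E1: 0.47 × 4.1 = 1.927
Other: 0.53 (unchanged)
Relative clearance = 1.927 + 0.53 = 2.457.
To maintain the same steady-state level, dose must scale with clearance: new dose = 500 × 2.457 = 1.23 × 10³ μg.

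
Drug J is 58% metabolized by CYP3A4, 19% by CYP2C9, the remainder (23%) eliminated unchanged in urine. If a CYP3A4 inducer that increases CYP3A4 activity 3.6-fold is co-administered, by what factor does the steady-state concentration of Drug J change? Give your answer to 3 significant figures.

The CYP3A4 pathway (58% of clearance) rises to 3.6× activity: 0.58 × 3.6 = 2.088.
CYP2C9 (19%) and the residual 23% are unaffected.
New clearance relative to baseline: 2.088 + 0.19 + 0.23 = 2.508.
Steady-state concentration is inversely proportional to clearance, so the fold-change is 1 / 2.508 = 0.399.

0.399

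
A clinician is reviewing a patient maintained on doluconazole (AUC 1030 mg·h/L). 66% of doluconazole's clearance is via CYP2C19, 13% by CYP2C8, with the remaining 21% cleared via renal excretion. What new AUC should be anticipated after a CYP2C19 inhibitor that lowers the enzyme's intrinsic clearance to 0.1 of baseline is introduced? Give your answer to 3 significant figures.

2.54 × 10³ mg·h/L

The CYP2C19 pathway (66% of clearance) falls to 0.1× activity: 0.66 × 0.1 = 0.066.
CYP2C8 (13%) and the residual 21% are unaffected.
CL_new/CL_old = 0.066 + 0.13 + 0.21 = 0.406.
New AUC = baseline ÷ relative clearance = 1030 / 0.406 = 2.54 × 10³ mg·h/L.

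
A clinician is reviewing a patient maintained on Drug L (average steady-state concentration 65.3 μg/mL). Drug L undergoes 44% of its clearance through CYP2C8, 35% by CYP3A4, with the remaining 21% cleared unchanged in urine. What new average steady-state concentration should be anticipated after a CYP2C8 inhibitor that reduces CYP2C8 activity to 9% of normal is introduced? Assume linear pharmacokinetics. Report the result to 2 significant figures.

1.1 × 10² μg/mL

The CYP2C8 pathway (44% of clearance) is reduced to 0.09× activity: 0.44 × 0.09 = 0.0396.
CYP3A4 (35%) and the residual 21% are unaffected.
Relative clearance = 0.0396 + 0.35 + 0.21 = 0.5996.
New average steady-state concentration = baseline ÷ relative clearance = 65.3 / 0.5996 = 1.1 × 10² μg/mL.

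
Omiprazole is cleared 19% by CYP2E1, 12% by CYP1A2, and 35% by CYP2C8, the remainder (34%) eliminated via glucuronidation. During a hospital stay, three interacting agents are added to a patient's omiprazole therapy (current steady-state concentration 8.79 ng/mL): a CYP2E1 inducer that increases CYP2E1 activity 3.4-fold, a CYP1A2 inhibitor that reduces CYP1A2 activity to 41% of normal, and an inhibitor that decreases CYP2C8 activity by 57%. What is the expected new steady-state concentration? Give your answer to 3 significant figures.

The CYP2E1 pathway (19% of clearance) increases to 3.4× activity: 0.19 × 3.4 = 0.646.
The CYP1A2 pathway (12% of clearance) falls to 0.41× activity: 0.12 × 0.41 = 0.0492.
The CYP2C8 pathway (35% of clearance) drops to 0.43× activity: 0.35 × 0.43 = 0.1505.
The remaining 34% of clearance is unaffected.
CL_new/CL_old = 0.646 + 0.0492 + 0.1505 + 0.34 = 1.1857.
Dividing the baseline by the relative clearance: 8.79 / 1.1857 = 7.41 ng/mL.

7.41 ng/mL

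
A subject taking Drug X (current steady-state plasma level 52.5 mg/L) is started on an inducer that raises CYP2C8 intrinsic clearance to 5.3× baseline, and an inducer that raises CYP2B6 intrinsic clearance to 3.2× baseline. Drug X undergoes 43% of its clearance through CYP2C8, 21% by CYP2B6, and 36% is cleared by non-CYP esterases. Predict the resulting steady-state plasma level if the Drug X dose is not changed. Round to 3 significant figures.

The CYP2C8 pathway (43% of clearance) increases to 5.3× activity: 0.43 × 5.3 = 2.279.
The CYP2B6 pathway (21% of clearance) rises to 3.2× activity: 0.21 × 3.2 = 0.672.
Non-CYP routes (36%) are unchanged.
New clearance relative to baseline: 2.279 + 0.672 + 0.36 = 3.311.
Dividing the baseline by the relative clearance: 52.5 / 3.311 = 15.9 mg/L.

15.9 mg/L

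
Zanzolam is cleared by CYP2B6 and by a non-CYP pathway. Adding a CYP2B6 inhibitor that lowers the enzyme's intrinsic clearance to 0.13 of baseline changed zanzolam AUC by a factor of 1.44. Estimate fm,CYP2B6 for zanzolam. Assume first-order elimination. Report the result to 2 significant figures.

Let fm be the CYP2B6 fraction. New clearance relative to baseline = fm × 0.13 + (1 − fm).
AUC ratio = 1 / (new CL fraction), so new CL fraction = 1 / 1.44 = 0.6944.
fm × 0.13 + 1 − fm = 0.6944  ⇒  fm × (0.13 − 1) = −0.3056  ⇒  fm = 0.35.

0.35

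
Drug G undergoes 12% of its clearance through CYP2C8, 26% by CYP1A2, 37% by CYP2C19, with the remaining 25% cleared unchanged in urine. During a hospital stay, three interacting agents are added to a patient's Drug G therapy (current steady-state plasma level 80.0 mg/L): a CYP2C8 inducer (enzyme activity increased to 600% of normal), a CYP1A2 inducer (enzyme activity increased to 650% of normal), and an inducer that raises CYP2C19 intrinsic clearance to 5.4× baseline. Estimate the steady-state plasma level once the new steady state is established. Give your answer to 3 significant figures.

17.2 mg/L

The CYP2C8 pathway (12% of clearance) rises to 6× activity: 0.12 × 6 = 0.72.
The CYP1A2 pathway (26% of clearance) rises to 6.5× activity: 0.26 × 6.5 = 1.69.
The CYP2C19 pathway (37% of clearance) rises to 5.4× activity: 0.37 × 5.4 = 1.998.
The remaining 25% of clearance is unaffected.
CL_new/CL_old = 0.72 + 1.69 + 1.998 + 0.25 = 4.658.
Steady-state plasma level ∝ 1/CL: new value = 80.0 / 4.658 = 17.2 mg/L.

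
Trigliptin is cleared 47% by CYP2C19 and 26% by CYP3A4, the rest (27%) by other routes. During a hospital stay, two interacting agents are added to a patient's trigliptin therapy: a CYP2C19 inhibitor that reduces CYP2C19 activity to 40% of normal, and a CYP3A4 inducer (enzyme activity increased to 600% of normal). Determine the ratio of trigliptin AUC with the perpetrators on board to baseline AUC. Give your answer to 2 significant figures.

0.50

The CYP2C19 pathway (47% of clearance) drops to 0.4× activity: 0.47 × 0.4 = 0.188.
The CYP3A4 pathway (26% of clearance) increases to 6× activity: 0.26 × 6 = 1.56.
The remaining 27% of clearance is unaffected.
Relative clearance = 0.188 + 1.56 + 0.27 = 2.018.
Net AUC ratio = 1 / 2.018 = 0.50.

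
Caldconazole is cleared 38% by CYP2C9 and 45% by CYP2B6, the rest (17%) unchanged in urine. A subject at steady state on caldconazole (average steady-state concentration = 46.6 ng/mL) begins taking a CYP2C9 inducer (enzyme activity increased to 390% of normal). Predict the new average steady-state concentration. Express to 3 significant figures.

22.2 ng/mL

The CYP2C9 pathway (38% of clearance) increases to 3.9× activity: 0.38 × 3.9 = 1.482.
CYP2B6 (45%) and the residual 17% are unaffected.
Relative clearance = 1.482 + 0.45 + 0.17 = 2.102.
With dosing unchanged, average steady-state concentration scales as 1/CL: 46.6 / 2.102 = 22.2 ng/mL.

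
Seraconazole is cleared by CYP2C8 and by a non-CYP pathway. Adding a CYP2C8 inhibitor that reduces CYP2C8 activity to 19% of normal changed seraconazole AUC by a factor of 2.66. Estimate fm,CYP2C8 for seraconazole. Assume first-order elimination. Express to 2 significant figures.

0.77

Write x for the fraction cleared via CYP2C8. The observed AUC change means clearance fell to 1/2.66 = 0.3759 of baseline.
Setting x·0.19 + (1 − x) = 0.3759 and solving: x = (0.3759 − 1)/(0.19 − 1) = 0.77.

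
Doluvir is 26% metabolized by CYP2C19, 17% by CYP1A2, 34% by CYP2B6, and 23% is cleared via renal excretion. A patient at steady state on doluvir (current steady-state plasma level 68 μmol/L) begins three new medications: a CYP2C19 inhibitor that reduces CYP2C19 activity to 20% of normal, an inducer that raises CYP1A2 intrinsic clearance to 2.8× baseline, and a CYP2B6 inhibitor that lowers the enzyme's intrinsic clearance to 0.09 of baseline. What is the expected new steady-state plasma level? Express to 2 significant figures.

86 μmol/L

The CYP2C19 pathway (26% of clearance) falls to 0.2× activity: 0.26 × 0.2 = 0.052.
The CYP1A2 pathway (17% of clearance) is boosted to 2.8× activity: 0.17 × 2.8 = 0.476.
The CYP2B6 pathway (34% of clearance) is reduced to 0.09× activity: 0.34 × 0.09 = 0.0306.
The remaining 23% of clearance is unaffected.
CL_new/CL_old = 0.052 + 0.476 + 0.0306 + 0.23 = 0.7886.
Dividing the baseline by the relative clearance: 68 / 0.7886 = 86 μmol/L.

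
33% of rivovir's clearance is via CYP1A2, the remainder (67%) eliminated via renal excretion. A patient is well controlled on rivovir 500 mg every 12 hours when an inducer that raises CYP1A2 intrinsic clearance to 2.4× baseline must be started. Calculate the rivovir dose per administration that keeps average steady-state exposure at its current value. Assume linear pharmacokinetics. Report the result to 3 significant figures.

731 mg

CYP1A2: 0.33 × 2.4 = 0.792
Other: 0.67 (unchanged)
New clearance relative to baseline: 0.792 + 0.67 = 1.462.
Exposure is unchanged when dose changes in proportion to clearance. New dose = 500 mg × 1.462 = 731 mg.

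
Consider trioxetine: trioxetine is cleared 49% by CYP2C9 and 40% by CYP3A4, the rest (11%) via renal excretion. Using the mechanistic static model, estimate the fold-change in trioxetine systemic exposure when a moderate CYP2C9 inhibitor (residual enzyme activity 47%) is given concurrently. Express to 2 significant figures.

The CYP2C9 pathway (49% of clearance) drops to 0.47× activity: 0.49 × 0.47 = 0.2303.
CYP3A4 (40%) and the residual 11% are unaffected.
Relative clearance = 0.2303 + 0.4 + 0.11 = 0.7403.
Systemic exposure is inversely proportional to clearance, so the fold-change is 1 / 0.7403 = 1.4.

1.4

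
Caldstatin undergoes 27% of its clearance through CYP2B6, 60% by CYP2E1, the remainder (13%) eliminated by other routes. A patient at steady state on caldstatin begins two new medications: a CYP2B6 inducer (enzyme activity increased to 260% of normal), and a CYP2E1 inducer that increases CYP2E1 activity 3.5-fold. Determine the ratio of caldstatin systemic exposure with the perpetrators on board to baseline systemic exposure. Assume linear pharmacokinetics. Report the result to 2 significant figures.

The CYP2B6 pathway (27% of clearance) is boosted to 2.6× activity: 0.27 × 2.6 = 0.702.
The CYP2E1 pathway (60% of clearance) rises to 3.5× activity: 0.6 × 3.5 = 2.1.
Non-CYP routes (13%) are unchanged.
New clearance relative to baseline: 0.702 + 2.1 + 0.13 = 2.932.
Systemic exposure ∝ 1/CL: fold-change = 1 / 2.932 = 0.34.

0.34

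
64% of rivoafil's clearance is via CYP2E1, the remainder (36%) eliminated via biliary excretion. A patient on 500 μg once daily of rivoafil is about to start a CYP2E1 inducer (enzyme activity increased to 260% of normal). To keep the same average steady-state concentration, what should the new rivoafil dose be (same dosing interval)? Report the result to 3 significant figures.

1.01 × 10³ μg

The CYP2E1 pathway (64% of clearance) increases to 2.6× activity: 0.64 × 2.6 = 1.664.
Non-CYP routes (36%) are unchanged.
Relative clearance = 1.664 + 0.36 = 2.024.
To maintain the same steady-state level, dose must scale with clearance: new dose = 500 × 2.024 = 1.01 × 10³ μg.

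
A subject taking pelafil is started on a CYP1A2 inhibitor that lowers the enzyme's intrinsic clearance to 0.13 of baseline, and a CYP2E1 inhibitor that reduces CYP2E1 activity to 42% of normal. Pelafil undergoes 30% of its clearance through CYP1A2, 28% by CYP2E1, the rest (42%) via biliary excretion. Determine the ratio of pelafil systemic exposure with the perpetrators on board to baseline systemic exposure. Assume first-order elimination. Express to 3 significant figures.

1.73

CYP1A2: 0.3 × 0.13 = 0.039
CYP2E1: 0.28 × 0.42 = 0.1176
Other: 0.42 (unchanged)
New clearance relative to baseline: 0.039 + 0.1176 + 0.42 = 0.5766.
Net systemic exposure ratio = 1 / 0.5766 = 1.73.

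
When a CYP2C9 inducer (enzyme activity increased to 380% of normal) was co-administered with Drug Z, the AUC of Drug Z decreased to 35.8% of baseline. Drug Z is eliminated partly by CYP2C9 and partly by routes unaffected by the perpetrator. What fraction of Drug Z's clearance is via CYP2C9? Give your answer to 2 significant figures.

0.64

Let x = fm,CYP2C9. Because AUC ∝ 1/CL, relative clearance rose to 1/0.358 = 2.793.
Setting x·3.8 + (1 − x) = 2.793 and solving: x = (2.793 − 1)/(3.8 − 1) = 0.64.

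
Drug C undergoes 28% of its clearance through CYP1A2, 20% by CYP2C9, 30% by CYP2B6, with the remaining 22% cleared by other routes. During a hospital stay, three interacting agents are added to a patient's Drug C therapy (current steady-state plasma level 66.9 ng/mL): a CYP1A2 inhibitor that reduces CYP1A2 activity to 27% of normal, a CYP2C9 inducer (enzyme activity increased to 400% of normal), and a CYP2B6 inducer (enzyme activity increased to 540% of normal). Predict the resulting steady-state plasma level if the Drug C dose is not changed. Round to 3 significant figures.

The CYP1A2 pathway (28% of clearance) is reduced to 0.27× activity: 0.28 × 0.27 = 0.0756.
The CYP2C9 pathway (20% of clearance) rises to 4× activity: 0.2 × 4 = 0.8.
The CYP2B6 pathway (30% of clearance) rises to 5.4× activity: 0.3 × 5.4 = 1.62.
Non-CYP routes (22%) are unchanged.
Relative clearance = 0.0756 + 0.8 + 1.62 + 0.22 = 2.7156.
New steady-state plasma level = 66.9 / 2.7156 = 24.6 ng/mL (concentration scales inversely with clearance).

24.6 ng/mL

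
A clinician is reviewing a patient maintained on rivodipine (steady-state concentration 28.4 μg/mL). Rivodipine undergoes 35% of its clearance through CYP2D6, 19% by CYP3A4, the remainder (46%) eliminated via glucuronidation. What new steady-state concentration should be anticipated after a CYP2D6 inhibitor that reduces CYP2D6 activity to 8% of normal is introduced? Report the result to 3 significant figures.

41.9 μg/mL

CYP2D6: 0.35 × 0.08 = 0.028
CYP3A4: 0.19 (unchanged)
Other: 0.46 (unchanged)
Relative clearance = 0.028 + 0.19 + 0.46 = 0.678.
New steady-state concentration = baseline ÷ relative clearance = 28.4 / 0.678 = 41.9 μg/mL.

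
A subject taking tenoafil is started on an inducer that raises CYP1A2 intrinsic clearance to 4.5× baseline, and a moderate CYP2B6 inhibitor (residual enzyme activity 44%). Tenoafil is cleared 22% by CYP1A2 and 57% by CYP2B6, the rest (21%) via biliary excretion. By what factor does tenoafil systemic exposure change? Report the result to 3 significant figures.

0.689

CYP1A2: 0.22 × 4.5 = 0.99
CYP2B6: 0.57 × 0.44 = 0.2508
Other: 0.21 (unchanged)
Relative clearance = 0.99 + 0.2508 + 0.21 = 1.4508.
Because systemic exposure varies inversely with clearance, the combined effect is 1 / 1.4508 = 0.689.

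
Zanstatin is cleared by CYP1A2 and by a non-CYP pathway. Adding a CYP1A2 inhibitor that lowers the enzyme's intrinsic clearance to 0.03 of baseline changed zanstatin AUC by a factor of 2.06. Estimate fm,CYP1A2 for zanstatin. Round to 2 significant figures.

0.53

CL'/CL = 1 / 2.06 = 0.4854
0.03·fm + (1 − fm) = 0.4854
fm = (0.4854 − 1) / (0.03 − 1) = 0.53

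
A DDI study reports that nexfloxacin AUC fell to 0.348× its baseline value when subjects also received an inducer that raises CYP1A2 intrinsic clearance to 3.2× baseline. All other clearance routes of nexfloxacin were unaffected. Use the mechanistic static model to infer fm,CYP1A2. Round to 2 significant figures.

Let fm be the CYP1A2 fraction. New clearance relative to baseline = fm × 3.2 + (1 − fm).
AUC ratio = 1 / (new CL fraction), so new CL fraction = 1 / 0.348 = 2.874.
fm × 3.2 + 1 − fm = 2.874  ⇒  fm × (3.2 − 1) = 1.874  ⇒  fm = 0.85.

0.85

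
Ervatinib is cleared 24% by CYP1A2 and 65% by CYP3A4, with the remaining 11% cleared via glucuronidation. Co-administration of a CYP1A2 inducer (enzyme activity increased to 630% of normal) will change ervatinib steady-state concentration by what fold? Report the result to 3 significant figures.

The CYP1A2 pathway (24% of clearance) increases to 6.3× activity: 0.24 × 6.3 = 1.512.
CYP3A4 (65%) and the residual 11% are unaffected.
New clearance relative to baseline: 1.512 + 0.65 + 0.11 = 2.272.
Since steady-state concentration ∝ 1/CL, the ratio is 1 / 2.272 = 0.440.

0.440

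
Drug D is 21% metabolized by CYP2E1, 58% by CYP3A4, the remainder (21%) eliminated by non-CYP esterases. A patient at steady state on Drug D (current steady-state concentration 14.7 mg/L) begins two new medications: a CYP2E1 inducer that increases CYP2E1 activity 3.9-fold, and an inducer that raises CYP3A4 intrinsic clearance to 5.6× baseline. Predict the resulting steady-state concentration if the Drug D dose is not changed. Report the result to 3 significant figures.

The CYP2E1 pathway (21% of clearance) increases to 3.9× activity: 0.21 × 3.9 = 0.819.
The CYP3A4 pathway (58% of clearance) rises to 5.6× activity: 0.58 × 5.6 = 3.248.
The remaining 21% of clearance is unaffected.
New clearance relative to baseline: 0.819 + 3.248 + 0.21 = 4.277.
New steady-state concentration = 14.7 / 4.277 = 3.44 mg/L (concentration scales inversely with clearance).

3.44 mg/L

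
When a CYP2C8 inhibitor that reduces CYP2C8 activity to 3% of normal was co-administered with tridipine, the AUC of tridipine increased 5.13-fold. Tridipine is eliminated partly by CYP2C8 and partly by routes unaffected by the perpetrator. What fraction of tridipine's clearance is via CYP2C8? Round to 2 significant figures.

0.83

CL'/CL = 1 / 5.13 = 0.1949
0.03·fm + (1 − fm) = 0.1949
fm = (0.1949 − 1) / (0.03 − 1) = 0.83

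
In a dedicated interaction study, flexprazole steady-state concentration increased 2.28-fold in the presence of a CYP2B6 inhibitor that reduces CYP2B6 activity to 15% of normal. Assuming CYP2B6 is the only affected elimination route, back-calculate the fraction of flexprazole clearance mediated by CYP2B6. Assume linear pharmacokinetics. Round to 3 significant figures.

Let x = fm,CYP2B6. Because steady-state concentration ∝ 1/CL, relative clearance fell to 1/2.28 = 0.4386.
Setting x·0.15 + (1 − x) = 0.4386 and solving: x = (0.4386 − 1)/(0.15 − 1) = 0.660.

0.660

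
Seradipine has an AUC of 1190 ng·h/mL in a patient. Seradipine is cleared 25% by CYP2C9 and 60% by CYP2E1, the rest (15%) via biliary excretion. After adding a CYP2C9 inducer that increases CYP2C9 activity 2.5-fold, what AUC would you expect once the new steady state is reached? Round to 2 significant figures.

CYP2C9: 0.25 × 2.5 = 0.625
CYP2E1: 0.6 (unchanged)
Other: 0.15 (unchanged)
CL_new/CL_old = 0.625 + 0.6 + 0.15 = 1.375.
AUC ∝ 1/CL, so new value = 1190 / 1.375 = 8.7 × 10² ng·h/mL.

8.7 × 10² ng·h/mL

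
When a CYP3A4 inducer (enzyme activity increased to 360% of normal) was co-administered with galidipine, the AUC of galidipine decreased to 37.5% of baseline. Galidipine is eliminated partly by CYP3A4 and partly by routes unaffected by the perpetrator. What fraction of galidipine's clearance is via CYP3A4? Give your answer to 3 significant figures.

0.641

CL'/CL = 1 / 0.375 = 2.667
3.6·fm + (1 − fm) = 2.667
fm = (2.667 − 1) / (3.6 − 1) = 0.641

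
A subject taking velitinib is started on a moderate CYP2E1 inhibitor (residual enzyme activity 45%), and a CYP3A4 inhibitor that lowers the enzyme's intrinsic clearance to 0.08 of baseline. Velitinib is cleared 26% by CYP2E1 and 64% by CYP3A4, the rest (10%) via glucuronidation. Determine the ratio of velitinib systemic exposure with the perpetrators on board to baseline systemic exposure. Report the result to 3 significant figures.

3.73

CYP2E1: 0.26 × 0.45 = 0.117
CYP3A4: 0.64 × 0.08 = 0.0512
Other: 0.1 (unchanged)
New clearance relative to baseline: 0.117 + 0.0512 + 0.1 = 0.2682.
Because systemic exposure varies inversely with clearance, the combined effect is 1 / 0.2682 = 3.73.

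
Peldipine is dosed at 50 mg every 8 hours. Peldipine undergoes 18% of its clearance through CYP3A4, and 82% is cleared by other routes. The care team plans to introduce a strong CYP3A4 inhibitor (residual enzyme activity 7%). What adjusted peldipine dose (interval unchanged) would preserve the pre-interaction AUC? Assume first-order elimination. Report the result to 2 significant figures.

42 mg

The CYP3A4 pathway (18% of clearance) is reduced to 0.07× activity: 0.18 × 0.07 = 0.0126.
Non-CYP routes (82%) are unchanged.
Relative clearance = 0.0126 + 0.82 = 0.8326.
Css,avg = (dose rate)/CL, so holding Css fixed requires dose ∝ CL: 50 × 0.8326 = 42 mg.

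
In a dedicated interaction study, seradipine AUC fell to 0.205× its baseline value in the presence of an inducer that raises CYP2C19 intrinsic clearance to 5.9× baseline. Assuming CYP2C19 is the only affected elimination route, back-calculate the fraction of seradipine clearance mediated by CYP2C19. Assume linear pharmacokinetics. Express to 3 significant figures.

Call the CYP2C19 fraction fm. After the interaction, CL_new/CL_old = fm × 5.9 + (1 − fm).
AUC ratio = 1 / (new CL fraction), so new CL fraction = 1 / 0.205 = 4.878.
fm × 5.9 + 1 − fm = 4.878  ⇒  fm × (5.9 − 1) = 3.878  ⇒  fm = 0.791.

0.791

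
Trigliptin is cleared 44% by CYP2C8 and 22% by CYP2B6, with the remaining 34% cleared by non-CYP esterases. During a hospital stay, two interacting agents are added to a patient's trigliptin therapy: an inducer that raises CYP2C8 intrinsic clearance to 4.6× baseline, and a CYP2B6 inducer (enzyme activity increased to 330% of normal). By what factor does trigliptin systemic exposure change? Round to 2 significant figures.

0.32

CYP2C8: 0.44 × 4.6 = 2.024
CYP2B6: 0.22 × 3.3 = 0.726
Other: 0.34 (unchanged)
CL_new/CL_old = 2.024 + 0.726 + 0.34 = 3.09.
Systemic exposure ∝ 1/CL: fold-change = 1 / 3.09 = 0.32.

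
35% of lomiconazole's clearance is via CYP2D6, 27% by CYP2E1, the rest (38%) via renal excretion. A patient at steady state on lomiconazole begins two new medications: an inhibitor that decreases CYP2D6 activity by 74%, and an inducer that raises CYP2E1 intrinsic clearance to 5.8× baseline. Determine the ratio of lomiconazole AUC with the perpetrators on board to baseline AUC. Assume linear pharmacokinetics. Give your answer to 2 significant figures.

0.49

The CYP2D6 pathway (35% of clearance) drops to 0.26× activity: 0.35 × 0.26 = 0.091.
The CYP2E1 pathway (27% of clearance) rises to 5.8× activity: 0.27 × 5.8 = 1.566.
The remaining 38% of clearance is unaffected.
New clearance relative to baseline: 0.091 + 1.566 + 0.38 = 2.037.
AUC ∝ 1/CL: fold-change = 1 / 2.037 = 0.49.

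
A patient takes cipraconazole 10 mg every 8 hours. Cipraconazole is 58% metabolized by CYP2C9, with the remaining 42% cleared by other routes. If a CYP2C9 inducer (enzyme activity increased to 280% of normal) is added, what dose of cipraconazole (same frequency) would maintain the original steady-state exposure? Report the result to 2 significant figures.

20 mg

The CYP2C9 pathway (58% of clearance) increases to 2.8× activity: 0.58 × 2.8 = 1.624.
The remaining 42% of clearance is unaffected.
CL_new/CL_old = 1.624 + 0.42 = 2.044.
To maintain the same steady-state level, dose must scale with clearance: new dose = 10 × 2.044 = 20 mg.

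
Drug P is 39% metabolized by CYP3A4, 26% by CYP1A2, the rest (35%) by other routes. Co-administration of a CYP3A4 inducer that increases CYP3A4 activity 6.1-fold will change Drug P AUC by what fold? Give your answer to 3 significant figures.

0.335

The CYP3A4 pathway (39% of clearance) rises to 6.1× activity: 0.39 × 6.1 = 2.379.
CYP1A2 (26%) and the residual 35% are unaffected.
New clearance relative to baseline: 2.379 + 0.26 + 0.35 = 2.989.
Since AUC ∝ 1/CL, the ratio is 1 / 2.989 = 0.335.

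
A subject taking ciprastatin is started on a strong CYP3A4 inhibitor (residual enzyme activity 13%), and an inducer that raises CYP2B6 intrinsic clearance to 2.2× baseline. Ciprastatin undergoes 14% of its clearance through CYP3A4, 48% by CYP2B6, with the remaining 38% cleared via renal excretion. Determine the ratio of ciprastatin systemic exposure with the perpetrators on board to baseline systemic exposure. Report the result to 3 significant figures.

0.688

CYP3A4: 0.14 × 0.13 = 0.0182
CYP2B6: 0.48 × 2.2 = 1.056
Other: 0.38 (unchanged)
New clearance relative to baseline: 0.0182 + 1.056 + 0.38 = 1.4542.
Because systemic exposure varies inversely with clearance, the combined effect is 1 / 1.4542 = 0.688.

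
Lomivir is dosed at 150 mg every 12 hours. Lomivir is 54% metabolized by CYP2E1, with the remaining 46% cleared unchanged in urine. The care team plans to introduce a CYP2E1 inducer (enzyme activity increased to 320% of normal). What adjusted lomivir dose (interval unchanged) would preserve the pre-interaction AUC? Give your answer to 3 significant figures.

The CYP2E1 pathway (54% of clearance) rises to 3.2× activity: 0.54 × 3.2 = 1.728.
The remaining 46% of clearance is unaffected.
Relative clearance = 1.728 + 0.46 = 2.188.
Exposure is unchanged when dose changes in proportion to clearance. New dose = 150 mg × 2.188 = 328 mg.

328 mg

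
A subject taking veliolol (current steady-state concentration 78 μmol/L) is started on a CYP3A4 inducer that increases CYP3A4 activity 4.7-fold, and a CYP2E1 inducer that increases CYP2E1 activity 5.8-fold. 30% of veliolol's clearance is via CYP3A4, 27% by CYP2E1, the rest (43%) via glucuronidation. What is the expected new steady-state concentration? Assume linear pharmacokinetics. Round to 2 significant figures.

23 μmol/L

The CYP3A4 pathway (30% of clearance) increases to 4.7× activity: 0.3 × 4.7 = 1.41.
The CYP2E1 pathway (27% of clearance) is boosted to 5.8× activity: 0.27 × 5.8 = 1.566.
The remaining 43% of clearance is unaffected.
New clearance relative to baseline: 1.41 + 1.566 + 0.43 = 3.406.
Steady-state concentration ∝ 1/CL: new value = 78 / 3.406 = 23 μmol/L.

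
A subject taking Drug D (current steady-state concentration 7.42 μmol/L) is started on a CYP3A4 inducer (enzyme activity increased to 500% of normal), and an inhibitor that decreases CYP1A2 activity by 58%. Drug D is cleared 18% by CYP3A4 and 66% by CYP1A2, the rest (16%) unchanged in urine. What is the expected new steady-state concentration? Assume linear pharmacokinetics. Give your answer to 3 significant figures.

CYP3A4: 0.18 × 5 = 0.9
CYP1A2: 0.66 × 0.42 = 0.2772
Other: 0.16 (unchanged)
New clearance relative to baseline: 0.9 + 0.2772 + 0.16 = 1.3372.
Dividing the baseline by the relative clearance: 7.42 / 1.3372 = 5.55 μmol/L.

5.55 μmol/L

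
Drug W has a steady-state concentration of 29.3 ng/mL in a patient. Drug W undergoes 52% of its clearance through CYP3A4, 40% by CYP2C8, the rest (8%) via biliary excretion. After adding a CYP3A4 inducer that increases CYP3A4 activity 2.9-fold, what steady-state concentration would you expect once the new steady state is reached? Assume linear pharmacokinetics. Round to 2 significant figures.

The CYP3A4 pathway (52% of clearance) rises to 2.9× activity: 0.52 × 2.9 = 1.508.
CYP2C8 (40%) and the residual 8% are unaffected.
CL_new/CL_old = 1.508 + 0.4 + 0.08 = 1.988.
With dosing unchanged, steady-state concentration scales as 1/CL: 29.3 / 1.988 = 15 ng/mL.

15 ng/mL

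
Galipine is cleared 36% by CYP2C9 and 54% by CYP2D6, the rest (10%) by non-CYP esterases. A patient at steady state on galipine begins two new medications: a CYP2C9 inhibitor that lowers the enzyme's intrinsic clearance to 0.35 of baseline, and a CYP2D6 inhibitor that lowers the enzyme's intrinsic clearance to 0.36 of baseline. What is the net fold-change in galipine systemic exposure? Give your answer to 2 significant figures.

The CYP2C9 pathway (36% of clearance) drops to 0.35× activity: 0.36 × 0.35 = 0.126.
The CYP2D6 pathway (54% of clearance) falls to 0.36× activity: 0.54 × 0.36 = 0.1944.
Non-CYP routes (10%) are unchanged.
Relative clearance = 0.126 + 0.1944 + 0.1 = 0.4204.
Systemic exposure ∝ 1/CL: fold-change = 1 / 0.4204 = 2.4.

2.4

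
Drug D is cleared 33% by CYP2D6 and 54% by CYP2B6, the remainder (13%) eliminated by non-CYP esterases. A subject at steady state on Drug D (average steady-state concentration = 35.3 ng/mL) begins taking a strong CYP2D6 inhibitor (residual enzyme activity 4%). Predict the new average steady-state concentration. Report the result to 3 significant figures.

51.7 ng/mL

The CYP2D6 pathway (33% of clearance) drops to 0.04× activity: 0.33 × 0.04 = 0.0132.
CYP2B6 (54%) and the residual 13% are unaffected.
CL_new/CL_old = 0.0132 + 0.54 + 0.13 = 0.6832.
Average steady-state concentration ∝ 1/CL, so new value = 35.3 / 0.6832 = 51.7 ng/mL.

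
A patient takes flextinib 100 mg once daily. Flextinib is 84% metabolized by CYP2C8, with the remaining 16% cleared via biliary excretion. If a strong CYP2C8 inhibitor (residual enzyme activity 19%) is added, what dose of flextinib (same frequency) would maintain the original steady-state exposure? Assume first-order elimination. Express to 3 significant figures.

32.0 mg

The CYP2C8 pathway (84% of clearance) drops to 0.19× activity: 0.84 × 0.19 = 0.1596.
Non-CYP routes (16%) are unchanged.
CL_new/CL_old = 0.1596 + 0.16 = 0.3196.
To maintain the same steady-state level, dose must scale with clearance: new dose = 100 × 0.3196 = 32.0 mg.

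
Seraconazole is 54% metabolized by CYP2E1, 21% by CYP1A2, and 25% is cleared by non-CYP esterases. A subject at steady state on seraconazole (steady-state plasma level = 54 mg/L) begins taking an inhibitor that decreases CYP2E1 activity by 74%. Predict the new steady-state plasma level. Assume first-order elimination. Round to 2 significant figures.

The CYP2E1 pathway (54% of clearance) drops to 0.26× activity: 0.54 × 0.26 = 0.1404.
CYP1A2 (21%) and the residual 25% are unaffected.
Relative clearance = 0.1404 + 0.21 + 0.25 = 0.6004.
With dosing unchanged, steady-state plasma level scales as 1/CL: 54 / 0.6004 = 90 mg/L.

90 mg/L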